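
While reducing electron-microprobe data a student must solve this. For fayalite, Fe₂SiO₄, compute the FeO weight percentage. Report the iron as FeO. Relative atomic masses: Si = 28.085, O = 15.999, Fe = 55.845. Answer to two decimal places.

70.51 wt%

Molar mass of Fe₂SiO₄ = 2*55.845 + 1*28.085 + 4*15.999 = 203.771 g/mol.
Each formula unit contains 2 Fe, equivalent to 2/1 = 2.0000 mol FeO.
M(FeO) = 1×55.845 + 1×15.999 = 71.844 g/mol.
Mass of FeO per formula unit = 2.0000 × 71.844 = 143.688 g.
FeO wt% = 143.688 / 203.771 × 100 = 70.51%.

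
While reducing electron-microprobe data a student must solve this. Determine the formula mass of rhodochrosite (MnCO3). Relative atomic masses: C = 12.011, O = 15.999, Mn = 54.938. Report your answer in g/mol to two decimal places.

M = 1(54.938) + 1(12.011) + 3(15.999)

114.95 g/mol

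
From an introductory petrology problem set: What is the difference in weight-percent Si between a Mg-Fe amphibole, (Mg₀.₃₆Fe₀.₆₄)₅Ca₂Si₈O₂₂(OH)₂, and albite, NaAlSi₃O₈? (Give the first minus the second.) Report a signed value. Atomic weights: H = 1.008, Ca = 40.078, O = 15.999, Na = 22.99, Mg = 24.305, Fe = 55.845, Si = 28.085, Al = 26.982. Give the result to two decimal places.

M((Mg₀.₃₆Fe₀.₆₄)₅Ca₂Si₈O₂₂(OH)₂) = 913.281 g/mol, so wt% Si = 224.680/913.281 × 100 = 24.60%.
M(NaAlSi₃O₈) = 262.219 g/mol, so wt% Si = 84.255/262.219 × 100 = 32.13%.
24.60 − 32.13 = -7.53 pp.

-7.53 percentage points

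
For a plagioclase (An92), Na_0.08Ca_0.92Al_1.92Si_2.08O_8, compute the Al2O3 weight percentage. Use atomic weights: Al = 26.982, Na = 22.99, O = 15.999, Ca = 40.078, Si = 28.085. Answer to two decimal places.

M(Na_0.08Ca_0.92Al_1.92Si_2.08O_8) = 276.925 g/mol; M(Al2O3) = 101.961 g/mol.
Moles Al2O3 per formula unit = 1.92 Al ÷ 2 = 0.9600.
Al2O3 fraction = (0.9600 × 101.961) / 276.925 = 97.883/276.925 = 0.3535.

35.35 wt%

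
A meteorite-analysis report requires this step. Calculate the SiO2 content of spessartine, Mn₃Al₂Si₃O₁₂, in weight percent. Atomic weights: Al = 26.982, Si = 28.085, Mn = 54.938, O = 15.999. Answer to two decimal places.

36.41 wt%

Formula mass = 495.021 g/mol.
3 Si → 3.0000 mol SiO2 per formula unit; M(SiO2) = 60.083, so SiO2 mass = 180.249 g.
180.249/495.021 × 100 = 36.41 wt%.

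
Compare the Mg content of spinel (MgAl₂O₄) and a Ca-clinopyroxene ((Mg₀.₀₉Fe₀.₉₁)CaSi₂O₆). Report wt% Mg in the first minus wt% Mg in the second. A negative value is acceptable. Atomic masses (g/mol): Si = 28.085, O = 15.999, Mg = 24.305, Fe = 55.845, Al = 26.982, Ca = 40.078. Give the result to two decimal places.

M(MgAl₂O₄) = 142.265 g/mol, so wt% Mg = 24.305/142.265 × 100 = 17.08%.
M((Mg₀.₀₉Fe₀.₉₁)CaSi₂O₆) = 245.248 g/mol, so wt% Mg = 2.187/245.248 × 100 = 0.89%.
17.08 − 0.89 = 16.19 pp.

16.19 percentage points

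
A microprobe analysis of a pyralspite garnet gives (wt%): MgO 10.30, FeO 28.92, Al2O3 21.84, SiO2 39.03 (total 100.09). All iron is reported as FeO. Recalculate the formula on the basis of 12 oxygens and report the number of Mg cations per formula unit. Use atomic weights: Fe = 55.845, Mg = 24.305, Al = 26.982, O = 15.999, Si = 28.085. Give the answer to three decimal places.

10.30 wt% MgO ÷ 40.304 g/mol = 0.25556 mol, giving 0.25556 Mg and 0.25556 O.
28.92 wt% FeO ÷ 71.844 g/mol = 0.40254 mol, giving 0.40254 Fe and 0.40254 O.
21.84 wt% Al2O3 ÷ 101.961 g/mol = 0.21420 mol, giving 0.42840 Al and 0.64260 O.
39.03 wt% SiO2 ÷ 60.083 g/mol = 0.64960 mol, giving 0.64960 Si and 1.29920 O.
Oxygen sums to 2.59990; scaling by 12/2.59990 = 4.61556 puts the formula on 12 O.
Mg: 0.25556 × 4.61556 = 1.180 atoms per formula unit.

1.180 Mg apfu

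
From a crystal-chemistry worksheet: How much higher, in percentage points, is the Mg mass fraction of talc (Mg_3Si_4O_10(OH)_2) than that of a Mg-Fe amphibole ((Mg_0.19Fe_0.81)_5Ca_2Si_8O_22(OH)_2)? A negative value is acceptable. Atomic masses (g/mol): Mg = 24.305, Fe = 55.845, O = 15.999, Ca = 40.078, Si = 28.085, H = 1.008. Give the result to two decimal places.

16.77 percentage points

Mg in Mg_3Si_4O_10(OH)_2: molar mass 379.259 g/mol; 3×24.305 = 72.915 g → 19.23 wt%.
Mg in (Mg_0.19Fe_0.81)_5Ca_2Si_8O_22(OH)_2: molar mass 940.090 g/mol; 0.95×24.305 = 23.090 g → 2.46 wt%.
Difference = 19.23 − 2.46 = 16.77 percentage points.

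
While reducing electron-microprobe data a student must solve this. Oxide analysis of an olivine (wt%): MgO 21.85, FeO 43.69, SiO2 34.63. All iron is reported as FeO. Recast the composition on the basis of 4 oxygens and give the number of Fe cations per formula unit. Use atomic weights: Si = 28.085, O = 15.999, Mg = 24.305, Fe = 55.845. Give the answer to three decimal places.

MgO: 21.85/40.304 = 0.54213 mol → 0.54213 mol Mg, 0.54213 mol O.
FeO: 43.69/71.844 = 0.60812 mol → 0.60812 mol Fe, 0.60812 mol O.
SiO2: 34.63/60.083 = 0.57637 mol → 0.57637 mol Si, 1.15274 mol O.
Total oxygen = 2.30299 mol. Normalization factor = 4/2.30299 = 1.73687.
Fe per 4 O = 0.60812 × 1.73687 = 1.056.

1.056 Fe apfu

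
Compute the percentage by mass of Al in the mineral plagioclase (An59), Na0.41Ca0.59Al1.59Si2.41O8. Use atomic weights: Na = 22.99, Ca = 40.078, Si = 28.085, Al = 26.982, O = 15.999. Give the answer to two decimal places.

Formula mass = 0.41×22.99 + 0.59×40.078 + 1.59×26.982 + 2.41×28.085 + 8×15.999 = 271.650 g/mol, of which 42.901 g is Al.
So Al makes up 42.901/271.650 = 0.1579 of the mass, i.e. 15.79%.

15.79 weight percent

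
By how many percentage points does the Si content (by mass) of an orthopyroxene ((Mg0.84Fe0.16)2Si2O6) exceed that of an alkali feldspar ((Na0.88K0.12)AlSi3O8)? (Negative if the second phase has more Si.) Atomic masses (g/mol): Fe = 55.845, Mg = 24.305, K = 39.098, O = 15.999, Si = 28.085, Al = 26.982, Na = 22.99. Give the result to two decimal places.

Si in (Mg0.84Fe0.16)2Si2O6: molar mass 210.867 g/mol; 2×28.085 = 56.170 g → 26.64 wt%.
Si in (Na0.88K0.12)AlSi3O8: molar mass 264.152 g/mol; 3×28.085 = 84.255 g → 31.90 wt%.
Difference = 26.64 − 31.90 = -5.26 percentage points.

-5.26 percentage points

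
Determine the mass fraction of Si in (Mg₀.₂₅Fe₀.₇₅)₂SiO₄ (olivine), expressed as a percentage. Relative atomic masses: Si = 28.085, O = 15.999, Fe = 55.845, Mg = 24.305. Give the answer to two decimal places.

14.94 wt%

Molar mass of (Mg₀.₂₅Fe₀.₇₅)₂SiO₄: 0.50·24.305 + 1.50·55.845 + 1·28.085 + 4·15.999 = 188.001 g/mol.
Mass of Si per formula unit: 1 × 28.085 = 28.085 g.
Weight fraction Si = 28.085 / 188.001 = 0.1494.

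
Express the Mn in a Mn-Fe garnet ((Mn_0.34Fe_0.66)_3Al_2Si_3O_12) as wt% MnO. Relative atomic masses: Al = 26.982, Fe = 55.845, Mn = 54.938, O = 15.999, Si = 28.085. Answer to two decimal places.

Molar mass of (Mn_0.34Fe_0.66)_3Al_2Si_3O_12 = 1.02×54.938 + 1.98×55.845 + 2×26.982 + 3×28.085 + 12×15.999 = 496.817 g/mol.
Each formula unit contains 1.02 Mn, equivalent to 1.02/1 = 1.0200 mol MnO.
M(MnO) = 1×54.938 + 1×15.999 = 70.937 g/mol.
Mass of MnO per formula unit = 1.0200 × 70.937 = 72.356 g.
MnO wt% = 72.356 / 496.817 × 100 = 14.56%.

14.56 wt%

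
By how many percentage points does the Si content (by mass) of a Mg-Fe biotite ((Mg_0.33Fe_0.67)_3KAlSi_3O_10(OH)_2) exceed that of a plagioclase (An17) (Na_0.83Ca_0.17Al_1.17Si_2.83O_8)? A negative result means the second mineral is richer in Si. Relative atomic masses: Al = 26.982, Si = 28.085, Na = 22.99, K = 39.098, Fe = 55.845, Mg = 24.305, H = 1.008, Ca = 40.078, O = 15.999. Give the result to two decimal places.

-12.47 percentage points

Si in (Mg_0.33Fe_0.67)_3KAlSi_3O_10(OH)_2: molar mass 480.649 g/mol; 3×28.085 = 84.255 g → 17.53 wt%.
Si in Na_0.83Ca_0.17Al_1.17Si_2.83O_8: molar mass 264.936 g/mol; 2.83×28.085 = 79.481 g → 30.00 wt%.
Difference = 17.53 − 30.00 = -12.47 percentage points.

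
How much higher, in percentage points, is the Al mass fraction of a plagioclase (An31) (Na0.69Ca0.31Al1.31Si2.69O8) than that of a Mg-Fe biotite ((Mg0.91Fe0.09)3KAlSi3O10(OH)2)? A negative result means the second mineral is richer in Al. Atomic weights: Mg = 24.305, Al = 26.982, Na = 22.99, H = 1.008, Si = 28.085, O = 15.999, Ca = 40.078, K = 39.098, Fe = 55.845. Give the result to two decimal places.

6.89 percentage points

First mineral: 35.346 g Al in 267.174 g formula = 13.23 wt% Al.
Second mineral: 26.982 g Al in 425.770 g formula = 6.34 wt% Al.
13.23% − 6.34% gives a difference of 6.89 percentage points.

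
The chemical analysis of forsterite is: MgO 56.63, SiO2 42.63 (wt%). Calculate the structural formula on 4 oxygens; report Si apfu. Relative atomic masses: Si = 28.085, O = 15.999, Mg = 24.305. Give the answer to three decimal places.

1.005 Si apfu

MgO: 56.63/40.304 = 1.40507 mol → 1.40507 mol Mg, 1.40507 mol O.
SiO2: 42.63/60.083 = 0.70952 mol → 0.70952 mol Si, 1.41904 mol O.
Total oxygen = 2.82411 mol. Normalization factor = 4/2.82411 = 1.41638.
Si per 4 O = 0.70952 × 1.41638 = 1.005.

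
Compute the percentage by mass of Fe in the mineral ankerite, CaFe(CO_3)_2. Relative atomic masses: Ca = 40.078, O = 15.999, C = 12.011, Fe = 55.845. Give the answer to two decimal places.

25.86 wt%

Formula mass = 1×40.078 + 1×55.845 + 2×12.011 + 6×15.999 = 215.939 g/mol, of which 55.845 g is Fe.
So Fe makes up 55.845/215.939 = 0.2586 of the mass, i.e. 25.86%.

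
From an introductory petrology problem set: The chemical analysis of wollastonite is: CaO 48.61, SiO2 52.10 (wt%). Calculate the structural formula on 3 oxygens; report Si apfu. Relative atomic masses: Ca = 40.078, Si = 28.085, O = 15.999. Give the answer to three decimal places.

CaO (M=56.077): mol = 0.86684; Ca = 0.86684, O = 0.86684.
SiO2 (M=60.083): mol = 0.86713; Si = 0.86713, O = 1.73426.
ΣO = 2.60110; factor = 3/ΣO = 1.15336.
Si apfu = 0.86713 × 1.15336 = 1.000.

1.000 Si apfu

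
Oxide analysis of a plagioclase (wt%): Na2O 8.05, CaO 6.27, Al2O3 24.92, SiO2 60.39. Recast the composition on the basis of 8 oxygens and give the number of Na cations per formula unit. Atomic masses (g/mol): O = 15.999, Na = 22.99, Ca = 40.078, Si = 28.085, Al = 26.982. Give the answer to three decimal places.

Na2O (M=61.979): mol = 0.12988; Na = 0.25976, O = 0.12988.
CaO (M=56.077): mol = 0.11181; Ca = 0.11181, O = 0.11181.
Al2O3 (M=101.961): mol = 0.24441; Al = 0.48882, O = 0.73323.
SiO2 (M=60.083): mol = 1.00511; Si = 1.00511, O = 2.01022.
ΣO = 2.98514; factor = 8/ΣO = 2.67994.
Na apfu = 0.25976 × 2.67994 = 0.696.

0.696 Na apfu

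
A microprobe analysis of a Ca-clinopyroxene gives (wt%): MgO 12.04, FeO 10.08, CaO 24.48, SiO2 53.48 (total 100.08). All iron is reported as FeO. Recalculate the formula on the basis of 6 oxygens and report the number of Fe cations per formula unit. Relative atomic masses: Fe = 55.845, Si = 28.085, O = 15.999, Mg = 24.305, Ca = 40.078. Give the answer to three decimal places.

0.317 Fe apfu

MgO: 12.04/40.304 = 0.29873 mol → 0.29873 mol Mg, 0.29873 mol O.
FeO: 10.08/71.844 = 0.14030 mol → 0.14030 mol Fe, 0.14030 mol O.
CaO: 24.48/56.077 = 0.43654 mol → 0.43654 mol Ca, 0.43654 mol O.
SiO2: 53.48/60.083 = 0.89010 mol → 0.89010 mol Si, 1.78020 mol O.
Total oxygen = 2.65577 mol. Normalization factor = 6/2.65577 = 2.25923.
Fe per 6 O = 0.14030 × 2.25923 = 0.317.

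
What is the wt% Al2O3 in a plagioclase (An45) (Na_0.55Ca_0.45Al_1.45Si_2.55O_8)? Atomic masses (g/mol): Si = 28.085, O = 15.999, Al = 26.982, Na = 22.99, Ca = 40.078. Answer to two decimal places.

27.44 wt%

Formula mass = 269.412 g/mol.
1.45 Al → 0.7250 mol Al2O3 per formula unit; M(Al2O3) = 101.961, so Al2O3 mass = 73.922 g.
73.922/269.412 × 100 = 27.44 wt%.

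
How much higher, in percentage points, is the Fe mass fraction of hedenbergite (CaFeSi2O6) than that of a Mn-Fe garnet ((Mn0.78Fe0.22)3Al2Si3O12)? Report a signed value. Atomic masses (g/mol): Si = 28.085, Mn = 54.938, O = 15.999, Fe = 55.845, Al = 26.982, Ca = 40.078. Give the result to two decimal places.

15.07 percentage points

Fe in CaFeSi2O6: molar mass 248.087 g/mol; 1×55.845 = 55.845 g → 22.51 wt%.
Fe in (Mn0.78Fe0.22)3Al2Si3O12: molar mass 495.620 g/mol; 0.66×55.845 = 36.858 g → 7.44 wt%.
Difference = 22.51 − 7.44 = 15.07 percentage points.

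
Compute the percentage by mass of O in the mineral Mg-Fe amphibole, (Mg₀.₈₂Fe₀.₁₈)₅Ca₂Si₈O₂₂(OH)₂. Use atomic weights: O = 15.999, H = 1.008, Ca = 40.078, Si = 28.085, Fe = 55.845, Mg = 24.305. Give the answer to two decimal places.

45.67 mass %

Molar mass of (Mg₀.₈₂Fe₀.₁₈)₅Ca₂Si₈O₂₂(OH)₂: 4.10×24.305 + 0.90×55.845 + 2×40.078 + 8×28.085 + 24×15.999 + 2×1.008 = 840.739 g/mol.
Mass of O per formula unit: 24 × 15.999 = 383.976 g.
Weight fraction O = 383.976 / 840.739 = 0.4567.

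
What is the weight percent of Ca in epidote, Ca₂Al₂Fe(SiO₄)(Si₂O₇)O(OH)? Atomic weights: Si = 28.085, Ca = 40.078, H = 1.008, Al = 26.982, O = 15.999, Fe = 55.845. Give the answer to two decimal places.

16.59 weight percent

Molar mass of Ca₂Al₂Fe(SiO₄)(Si₂O₇)O(OH): 2×40.078 + 2×26.982 + 1×55.845 + 3×28.085 + 13×15.999 + 1×1.008 = 483.215 g/mol.
Mass of Ca per formula unit: 2 × 40.078 = 80.156 g.
Weight fraction Ca = 80.156 / 483.215 = 0.1659.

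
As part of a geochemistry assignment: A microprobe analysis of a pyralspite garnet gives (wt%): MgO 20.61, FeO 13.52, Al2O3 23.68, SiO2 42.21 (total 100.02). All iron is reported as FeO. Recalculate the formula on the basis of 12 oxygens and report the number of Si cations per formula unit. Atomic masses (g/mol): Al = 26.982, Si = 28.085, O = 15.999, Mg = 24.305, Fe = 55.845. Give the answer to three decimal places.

3.009 Si apfu

MgO: 20.61/40.304 = 0.51136 mol → 0.51136 mol Mg, 0.51136 mol O.
FeO: 13.52/71.844 = 0.18819 mol → 0.18819 mol Fe, 0.18819 mol O.
Al2O3: 23.68/101.961 = 0.23225 mol → 0.46450 mol Al, 0.69675 mol O.
SiO2: 42.21/60.083 = 0.70253 mol → 0.70253 mol Si, 1.40506 mol O.
Total oxygen = 2.80136 mol. Normalization factor = 12/2.80136 = 4.28363.
Si per 12 O = 0.70253 × 4.28363 = 3.009.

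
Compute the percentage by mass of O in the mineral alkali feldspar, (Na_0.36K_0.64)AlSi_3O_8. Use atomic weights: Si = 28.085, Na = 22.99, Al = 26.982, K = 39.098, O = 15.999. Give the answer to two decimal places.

46.96 mass %

M((Na_0.36K_0.64)AlSi_3O_8) = 272.528 g/mol.
O contributes 8 × 15.999 = 127.992 g per mole.
127.992/272.528 = 0.4696 → 46.96%.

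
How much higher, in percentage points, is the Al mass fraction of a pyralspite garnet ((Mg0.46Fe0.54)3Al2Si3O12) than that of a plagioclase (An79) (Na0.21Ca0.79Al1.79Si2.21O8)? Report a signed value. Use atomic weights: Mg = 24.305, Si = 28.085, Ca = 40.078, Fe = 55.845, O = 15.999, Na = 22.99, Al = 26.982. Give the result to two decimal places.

M((Mg0.46Fe0.54)3Al2Si3O12) = 454.217 g/mol, so wt% Al = 53.964/454.217 × 100 = 11.88%.
M(Na0.21Ca0.79Al1.79Si2.21O8) = 274.847 g/mol, so wt% Al = 48.298/274.847 × 100 = 17.57%.
11.88 − 17.57 = -5.69 pp.

-5.69 percentage points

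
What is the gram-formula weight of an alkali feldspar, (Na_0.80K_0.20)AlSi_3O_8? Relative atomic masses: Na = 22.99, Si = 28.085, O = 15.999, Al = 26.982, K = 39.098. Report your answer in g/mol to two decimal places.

M = 0.80·22.99 + 0.20·39.098 + 1·26.982 + 3·28.085 + 8·15.999

265.44 g/mol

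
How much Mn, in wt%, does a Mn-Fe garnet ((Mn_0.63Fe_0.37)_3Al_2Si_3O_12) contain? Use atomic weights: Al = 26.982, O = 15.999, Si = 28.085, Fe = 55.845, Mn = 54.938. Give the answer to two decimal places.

20.93 wt%

Molar mass of (Mn_0.63Fe_0.37)_3Al_2Si_3O_12: 1.89×54.938 + 1.11×55.845 + 2×26.982 + 3×28.085 + 12×15.999 = 496.028 g/mol.
Mass of Mn per formula unit: 1.89 × 54.938 = 103.833 g.
Weight fraction Mn = 103.833 / 496.028 = 0.2093.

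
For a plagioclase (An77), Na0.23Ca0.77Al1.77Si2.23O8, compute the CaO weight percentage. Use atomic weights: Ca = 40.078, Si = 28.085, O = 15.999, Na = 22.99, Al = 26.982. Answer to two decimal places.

M(Na0.23Ca0.77Al1.77Si2.23O8) = 274.527 g/mol; M(CaO) = 56.077 g/mol.
Moles CaO per formula unit = 0.77 Ca ÷ 1 = 0.7700.
CaO fraction = (0.7700 × 56.077) / 274.527 = 43.179/274.527 = 0.1573.

15.73 wt%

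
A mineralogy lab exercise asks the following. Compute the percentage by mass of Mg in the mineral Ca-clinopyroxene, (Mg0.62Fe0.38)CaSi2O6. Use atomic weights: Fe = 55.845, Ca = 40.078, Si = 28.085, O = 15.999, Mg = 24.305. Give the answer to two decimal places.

6.59 wt%

Formula mass = 0.62*24.305 + 0.38*55.845 + 1*40.078 + 2*28.085 + 6*15.999 = 228.532 g/mol, of which 15.069 g is Mg.
So Mg makes up 15.069/228.532 = 0.0659 of the mass, i.e. 6.59%.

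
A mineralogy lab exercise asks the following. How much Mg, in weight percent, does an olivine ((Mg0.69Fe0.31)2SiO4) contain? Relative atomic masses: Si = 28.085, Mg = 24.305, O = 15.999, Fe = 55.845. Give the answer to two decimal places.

Formula mass = 1.38×24.305 + 0.62×55.845 + 1×28.085 + 4×15.999 = 160.246 g/mol, of which 33.541 g is Mg.
So Mg makes up 33.541/160.246 = 0.2093 of the mass, i.e. 20.93%.

20.93 weight percent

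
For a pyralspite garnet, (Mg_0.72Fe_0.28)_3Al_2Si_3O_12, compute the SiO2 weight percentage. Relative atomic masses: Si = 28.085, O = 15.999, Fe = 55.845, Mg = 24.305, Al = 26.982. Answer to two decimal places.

M((Mg_0.72Fe_0.28)_3Al_2Si_3O_12) = 429.616 g/mol; M(SiO2) = 60.083 g/mol.
Moles SiO2 per formula unit = 3 Si ÷ 1 = 3.0000.
SiO2 fraction = (3.0000 × 60.083) / 429.616 = 180.249/429.616 = 0.4196.

41.96 wt%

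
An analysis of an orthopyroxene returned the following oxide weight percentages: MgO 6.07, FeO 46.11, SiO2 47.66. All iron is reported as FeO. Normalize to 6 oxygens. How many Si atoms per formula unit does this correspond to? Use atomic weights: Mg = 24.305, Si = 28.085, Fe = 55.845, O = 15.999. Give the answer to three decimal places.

2.001 Si apfu

MgO: 6.07/40.304 = 0.15061 mol → 0.15061 mol Mg, 0.15061 mol O.
FeO: 46.11/71.844 = 0.64181 mol → 0.64181 mol Fe, 0.64181 mol O.
SiO2: 47.66/60.083 = 0.79324 mol → 0.79324 mol Si, 1.58648 mol O.
Total oxygen = 2.37890 mol. Normalization factor = 6/2.37890 = 2.52217.
Si per 6 O = 0.79324 × 2.52217 = 2.001.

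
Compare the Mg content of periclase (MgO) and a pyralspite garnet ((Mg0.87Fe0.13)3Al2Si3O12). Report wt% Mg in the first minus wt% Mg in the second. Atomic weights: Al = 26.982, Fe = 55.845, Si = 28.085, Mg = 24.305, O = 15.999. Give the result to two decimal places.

M(MgO) = 40.304 g/mol, so wt% Mg = 24.305/40.304 × 100 = 60.30%.
M((Mg0.87Fe0.13)3Al2Si3O12) = 415.423 g/mol, so wt% Mg = 63.436/415.423 × 100 = 15.27%.
60.30 − 15.27 = 45.03 pp.

45.03 percentage points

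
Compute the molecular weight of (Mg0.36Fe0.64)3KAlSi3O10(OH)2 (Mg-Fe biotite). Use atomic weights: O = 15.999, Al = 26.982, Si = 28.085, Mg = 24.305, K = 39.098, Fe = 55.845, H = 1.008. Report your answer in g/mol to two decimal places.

The formula mass is the sum 1.08·24.305 + 1.92·55.845 + 1·39.098 + 1·26.982 + 3·28.085 + 12·15.999 + 2·1.008.

477.81 g/mol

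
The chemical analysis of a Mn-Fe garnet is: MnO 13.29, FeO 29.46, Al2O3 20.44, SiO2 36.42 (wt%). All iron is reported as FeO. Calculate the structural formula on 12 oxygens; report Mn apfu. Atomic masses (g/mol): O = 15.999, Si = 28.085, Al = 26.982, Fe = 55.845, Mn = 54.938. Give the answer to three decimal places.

MnO: 13.29/70.937 = 0.18735 mol → 0.18735 mol Mn, 0.18735 mol O.
FeO: 29.46/71.844 = 0.41006 mol → 0.41006 mol Fe, 0.41006 mol O.
Al2O3: 20.44/101.961 = 0.20047 mol → 0.40094 mol Al, 0.60141 mol O.
SiO2: 36.42/60.083 = 0.60616 mol → 0.60616 mol Si, 1.21232 mol O.
Total oxygen = 2.41114 mol. Normalization factor = 12/2.41114 = 4.97690.
Mn per 12 O = 0.18735 × 4.97690 = 0.932.

0.932 Mn apfu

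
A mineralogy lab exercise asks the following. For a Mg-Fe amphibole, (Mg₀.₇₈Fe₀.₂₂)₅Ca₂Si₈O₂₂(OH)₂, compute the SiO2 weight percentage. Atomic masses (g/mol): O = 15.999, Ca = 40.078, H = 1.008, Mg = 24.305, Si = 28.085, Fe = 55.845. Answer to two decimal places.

Molar mass of (Mg₀.₇₈Fe₀.₂₂)₅Ca₂Si₈O₂₂(OH)₂ = 3.90·24.305 + 1.10·55.845 + 2·40.078 + 8·28.085 + 24·15.999 + 2·1.008 = 847.047 g/mol.
Each formula unit contains 8 Si, equivalent to 8/1 = 8.0000 mol SiO2.
M(SiO2) = 1×28.085 + 2×15.999 = 60.083 g/mol.
Mass of SiO2 per formula unit = 8.0000 × 60.083 = 480.664 g.
SiO2 wt% = 480.664 / 847.047 × 100 = 56.75%.

56.75 wt%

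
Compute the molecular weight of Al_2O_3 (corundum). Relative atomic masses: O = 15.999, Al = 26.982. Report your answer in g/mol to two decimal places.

Al: 2 × 26.982 = 53.9640
O: 3 × 15.999 = 47.9970
Summing the contributions gives the formula mass.

101.96 g/mol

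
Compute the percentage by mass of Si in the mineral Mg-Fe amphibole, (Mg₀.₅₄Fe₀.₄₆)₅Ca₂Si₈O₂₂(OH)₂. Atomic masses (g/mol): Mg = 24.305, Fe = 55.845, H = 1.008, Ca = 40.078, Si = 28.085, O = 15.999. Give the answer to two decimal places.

25.39 weight percent

Formula mass = 2.70×24.305 + 2.30×55.845 + 2×40.078 + 8×28.085 + 24×15.999 + 2×1.008 = 884.895 g/mol, of which 224.680 g is Si.
So Si makes up 224.680/884.895 = 0.2539 of the mass, i.e. 25.39%.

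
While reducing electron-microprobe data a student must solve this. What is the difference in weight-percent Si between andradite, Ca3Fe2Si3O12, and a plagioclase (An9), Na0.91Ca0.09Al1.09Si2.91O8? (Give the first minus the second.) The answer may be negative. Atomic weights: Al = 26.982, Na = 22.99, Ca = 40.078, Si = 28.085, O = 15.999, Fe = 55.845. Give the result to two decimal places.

First mineral: 84.255 g Si in 508.167 g formula = 16.58 wt% Si.
Second mineral: 81.727 g Si in 263.658 g formula = 31.00 wt% Si.
16.58% − 31.00% gives a difference of -14.42 percentage points.

-14.42 percentage points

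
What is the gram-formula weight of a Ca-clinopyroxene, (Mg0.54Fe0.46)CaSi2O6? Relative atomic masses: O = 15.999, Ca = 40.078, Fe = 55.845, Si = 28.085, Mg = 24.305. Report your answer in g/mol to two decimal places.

M = 0.54*24.305 + 0.46*55.845 + 1*40.078 + 2*28.085 + 6*15.999

231.06 g/mol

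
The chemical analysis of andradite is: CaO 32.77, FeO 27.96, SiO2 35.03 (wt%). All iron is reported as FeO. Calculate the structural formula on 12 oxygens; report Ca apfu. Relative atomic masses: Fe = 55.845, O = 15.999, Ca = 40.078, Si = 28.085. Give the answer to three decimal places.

CaO (M=56.077): mol = 0.58438; Ca = 0.58438, O = 0.58438.
FeO (M=71.844): mol = 0.38918; Fe = 0.38918, O = 0.38918.
SiO2 (M=60.083): mol = 0.58303; Si = 0.58303, O = 1.16606.
ΣO = 2.13962; factor = 12/ΣO = 5.60847.
Ca apfu = 0.58438 × 5.60847 = 3.277.

3.277 Ca apfu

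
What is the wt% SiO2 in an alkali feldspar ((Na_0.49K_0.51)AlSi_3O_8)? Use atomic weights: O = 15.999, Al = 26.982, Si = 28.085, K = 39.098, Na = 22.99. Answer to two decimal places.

M((Na_0.49K_0.51)AlSi_3O_8) = 270.434 g/mol; M(SiO2) = 60.083 g/mol.
Moles SiO2 per formula unit = 3 Si ÷ 1 = 3.0000.
SiO2 fraction = (3.0000 × 60.083) / 270.434 = 180.249/270.434 = 0.6665.

66.65 wt%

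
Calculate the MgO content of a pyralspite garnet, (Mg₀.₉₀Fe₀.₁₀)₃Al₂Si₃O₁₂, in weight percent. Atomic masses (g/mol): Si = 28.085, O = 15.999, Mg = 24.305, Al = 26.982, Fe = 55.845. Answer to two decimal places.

M((Mg₀.₉₀Fe₀.₁₀)₃Al₂Si₃O₁₂) = 412.584 g/mol; M(MgO) = 40.304 g/mol.
Moles MgO per formula unit = 2.70 Mg ÷ 1 = 2.7000.
MgO fraction = (2.7000 × 40.304) / 412.584 = 108.821/412.584 = 0.2638.

26.38 wt%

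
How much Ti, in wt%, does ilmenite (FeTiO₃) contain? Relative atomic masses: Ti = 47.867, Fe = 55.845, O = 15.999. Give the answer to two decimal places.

Formula mass = 1*55.845 + 1*47.867 + 3*15.999 = 151.709 g/mol, of which 47.867 g is Ti.
So Ti makes up 47.867/151.709 = 0.3155 of the mass, i.e. 31.55%.

31.55 wt%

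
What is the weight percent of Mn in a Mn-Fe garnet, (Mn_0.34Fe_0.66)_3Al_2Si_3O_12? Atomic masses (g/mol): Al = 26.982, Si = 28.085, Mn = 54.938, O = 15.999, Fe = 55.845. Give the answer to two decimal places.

11.28 mass %

Molar mass of (Mn_0.34Fe_0.66)_3Al_2Si_3O_12: 1.02×54.938 + 1.98×55.845 + 2×26.982 + 3×28.085 + 12×15.999 = 496.817 g/mol.
Mass of Mn per formula unit: 1.02 × 54.938 = 56.037 g.
Weight fraction Mn = 56.037 / 496.817 = 0.1128.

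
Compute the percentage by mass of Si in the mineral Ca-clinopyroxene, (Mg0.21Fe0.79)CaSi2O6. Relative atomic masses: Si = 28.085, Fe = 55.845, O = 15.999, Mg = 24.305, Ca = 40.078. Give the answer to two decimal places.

23.26 wt%

Formula mass = 0.21×24.305 + 0.79×55.845 + 1×40.078 + 2×28.085 + 6×15.999 = 241.464 g/mol, of which 56.170 g is Si.
So Si makes up 56.170/241.464 = 0.2326 of the mass, i.e. 23.26%.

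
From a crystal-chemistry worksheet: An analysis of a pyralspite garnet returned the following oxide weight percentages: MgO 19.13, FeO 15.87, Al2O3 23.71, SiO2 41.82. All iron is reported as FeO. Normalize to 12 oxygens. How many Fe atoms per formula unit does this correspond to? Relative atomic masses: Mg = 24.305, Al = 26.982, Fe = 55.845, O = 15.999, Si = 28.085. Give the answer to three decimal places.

0.952 Fe apfu

19.13 wt% MgO ÷ 40.304 g/mol = 0.47464 mol, giving 0.47464 Mg and 0.47464 O.
15.87 wt% FeO ÷ 71.844 g/mol = 0.22090 mol, giving 0.22090 Fe and 0.22090 O.
23.71 wt% Al2O3 ÷ 101.961 g/mol = 0.23254 mol, giving 0.46508 Al and 0.69762 O.
41.82 wt% SiO2 ÷ 60.083 g/mol = 0.69604 mol, giving 0.69604 Si and 1.39208 O.
Oxygen sums to 2.78524; scaling by 12/2.78524 = 4.30843 puts the formula on 12 O.
Fe: 0.22090 × 4.30843 = 0.952 atoms per formula unit.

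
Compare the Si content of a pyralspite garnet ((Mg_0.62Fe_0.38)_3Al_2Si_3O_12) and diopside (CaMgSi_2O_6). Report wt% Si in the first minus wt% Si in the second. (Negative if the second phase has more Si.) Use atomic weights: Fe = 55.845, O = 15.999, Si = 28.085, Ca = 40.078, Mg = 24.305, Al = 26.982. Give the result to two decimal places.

-6.75 percentage points

First mineral: 84.255 g Si in 439.078 g formula = 19.19 wt% Si.
Second mineral: 56.170 g Si in 216.547 g formula = 25.94 wt% Si.
19.19% − 25.94% gives a difference of -6.75 percentage points.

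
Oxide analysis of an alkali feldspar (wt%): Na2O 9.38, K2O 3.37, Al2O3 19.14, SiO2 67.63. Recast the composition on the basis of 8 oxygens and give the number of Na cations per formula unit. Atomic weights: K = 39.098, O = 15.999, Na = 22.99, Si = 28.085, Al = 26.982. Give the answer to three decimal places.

0.807 Na apfu

Na2O: 9.38/61.979 = 0.15134 mol → 0.30268 mol Na, 0.15134 mol O.
K2O: 3.37/94.195 = 0.03578 mol → 0.07156 mol K, 0.03578 mol O.
Al2O3: 19.14/101.961 = 0.18772 mol → 0.37544 mol Al, 0.56316 mol O.
SiO2: 67.63/60.083 = 1.12561 mol → 1.12561 mol Si, 2.25122 mol O.
Total oxygen = 3.00150 mol. Normalization factor = 8/3.00150 = 2.66533.
Na per 8 O = 0.30268 × 2.66533 = 0.807.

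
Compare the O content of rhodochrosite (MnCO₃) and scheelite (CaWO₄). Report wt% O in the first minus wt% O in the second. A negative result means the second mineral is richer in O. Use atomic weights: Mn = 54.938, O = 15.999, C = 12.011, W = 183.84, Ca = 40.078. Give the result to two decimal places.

First mineral: 47.997 g O in 114.946 g formula = 41.76 wt% O.
Second mineral: 63.996 g O in 287.914 g formula = 22.23 wt% O.
41.76% − 22.23% gives a difference of 19.53 percentage points.

19.53 percentage points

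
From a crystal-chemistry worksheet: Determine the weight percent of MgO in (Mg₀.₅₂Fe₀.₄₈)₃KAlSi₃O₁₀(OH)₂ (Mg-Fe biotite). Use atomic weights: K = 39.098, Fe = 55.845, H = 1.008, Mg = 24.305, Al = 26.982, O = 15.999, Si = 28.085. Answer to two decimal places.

M((Mg₀.₅₂Fe₀.₄₈)₃KAlSi₃O₁₀(OH)₂) = 462.672 g/mol; M(MgO) = 40.304 g/mol.
Moles MgO per formula unit = 1.56 Mg ÷ 1 = 1.5600.
MgO fraction = (1.5600 × 40.304) / 462.672 = 62.874/462.672 = 0.1359.

13.59 wt%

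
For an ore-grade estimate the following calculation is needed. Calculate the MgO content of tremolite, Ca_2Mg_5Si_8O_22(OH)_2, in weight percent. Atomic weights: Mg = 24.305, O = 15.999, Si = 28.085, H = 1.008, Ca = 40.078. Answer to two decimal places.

24.81 wt%

M(Ca_2Mg_5Si_8O_22(OH)_2) = 812.353 g/mol; M(MgO) = 40.304 g/mol.
Moles MgO per formula unit = 5 Mg ÷ 1 = 5.0000.
MgO fraction = (5.0000 × 40.304) / 812.353 = 201.520/812.353 = 0.2481.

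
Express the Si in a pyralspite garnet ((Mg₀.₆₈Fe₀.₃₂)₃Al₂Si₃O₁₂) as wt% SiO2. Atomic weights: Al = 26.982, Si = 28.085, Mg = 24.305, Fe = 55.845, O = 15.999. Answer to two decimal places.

41.59 wt%

Molar mass of (Mg₀.₆₈Fe₀.₃₂)₃Al₂Si₃O₁₂ = 2.04×24.305 + 0.96×55.845 + 2×26.982 + 3×28.085 + 12×15.999 = 433.400 g/mol.
Each formula unit contains 3 Si, equivalent to 3/1 = 3.0000 mol SiO2.
M(SiO2) = 1×28.085 + 2×15.999 = 60.083 g/mol.
Mass of SiO2 per formula unit = 3.0000 × 60.083 = 180.249 g.
SiO2 wt% = 180.249 / 433.400 × 100 = 41.59%.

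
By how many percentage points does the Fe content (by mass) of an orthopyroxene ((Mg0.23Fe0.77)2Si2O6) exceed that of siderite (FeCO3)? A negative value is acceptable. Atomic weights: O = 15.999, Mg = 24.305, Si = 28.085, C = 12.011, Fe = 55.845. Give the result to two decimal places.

First mineral: 86.001 g Fe in 249.346 g formula = 34.49 wt% Fe.
Second mineral: 55.845 g Fe in 115.853 g formula = 48.20 wt% Fe.
34.49% − 48.20% gives a difference of -13.71 percentage points.

-13.71 percentage points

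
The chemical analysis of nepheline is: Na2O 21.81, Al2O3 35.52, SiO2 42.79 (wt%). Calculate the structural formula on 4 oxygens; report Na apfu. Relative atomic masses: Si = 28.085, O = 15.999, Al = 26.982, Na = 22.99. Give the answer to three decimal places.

Na2O (M=61.979): mol = 0.35189; Na = 0.70378, O = 0.35189.
Al2O3 (M=101.961): mol = 0.34837; Al = 0.69674, O = 1.04511.
SiO2 (M=60.083): mol = 0.71218; Si = 0.71218, O = 1.42436.
ΣO = 2.82136; factor = 4/ΣO = 1.41776.
Na apfu = 0.70378 × 1.41776 = 0.998.

0.998 Na apfu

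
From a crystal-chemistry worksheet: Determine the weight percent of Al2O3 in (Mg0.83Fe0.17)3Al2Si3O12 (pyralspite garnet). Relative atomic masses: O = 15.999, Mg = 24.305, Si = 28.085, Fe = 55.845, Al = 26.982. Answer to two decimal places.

M((Mg0.83Fe0.17)3Al2Si3O12) = 419.207 g/mol; M(Al2O3) = 101.961 g/mol.
Moles Al2O3 per formula unit = 2 Al ÷ 2 = 1.0000.
Al2O3 fraction = (1.0000 × 101.961) / 419.207 = 101.961/419.207 = 0.2432.

24.32 wt%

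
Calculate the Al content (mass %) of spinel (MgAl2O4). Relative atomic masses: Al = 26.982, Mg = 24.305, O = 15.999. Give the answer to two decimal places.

37.93 mass %

M(MgAl2O4) = 142.265 g/mol.
Al contributes 2 × 26.982 = 53.964 g per mole.
53.964/142.265 = 0.3793 → 37.93%.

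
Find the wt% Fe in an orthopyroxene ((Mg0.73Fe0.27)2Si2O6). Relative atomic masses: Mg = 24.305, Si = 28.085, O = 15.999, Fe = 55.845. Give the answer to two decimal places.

13.85 wt%

Formula mass = 1.46×24.305 + 0.54×55.845 + 2×28.085 + 6×15.999 = 217.806 g/mol, of which 30.156 g is Fe.
So Fe makes up 30.156/217.806 = 0.1385 of the mass, i.e. 13.85%.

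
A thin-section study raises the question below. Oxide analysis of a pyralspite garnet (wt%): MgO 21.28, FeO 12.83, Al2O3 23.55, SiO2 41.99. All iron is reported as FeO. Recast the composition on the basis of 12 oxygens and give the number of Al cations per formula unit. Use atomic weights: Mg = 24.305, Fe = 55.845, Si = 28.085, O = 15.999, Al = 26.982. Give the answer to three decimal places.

1.982 Al apfu

MgO: 21.28/40.304 = 0.52799 mol → 0.52799 mol Mg, 0.52799 mol O.
FeO: 12.83/71.844 = 0.17858 mol → 0.17858 mol Fe, 0.17858 mol O.
Al2O3: 23.55/101.961 = 0.23097 mol → 0.46194 mol Al, 0.69291 mol O.
SiO2: 41.99/60.083 = 0.69887 mol → 0.69887 mol Si, 1.39774 mol O.
Total oxygen = 2.79722 mol. Normalization factor = 12/2.79722 = 4.28997.
Al per 12 O = 0.46194 × 4.28997 = 1.982.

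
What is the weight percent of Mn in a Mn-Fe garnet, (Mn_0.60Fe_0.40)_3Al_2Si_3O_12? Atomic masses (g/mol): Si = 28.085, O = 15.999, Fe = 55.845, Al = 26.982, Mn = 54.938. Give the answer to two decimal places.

Formula mass = 1.80·54.938 + 1.20·55.845 + 2·26.982 + 3·28.085 + 12·15.999 = 496.109 g/mol, of which 98.888 g is Mn.
So Mn makes up 98.888/496.109 = 0.1993 of the mass, i.e. 19.93%.

19.93 weight percent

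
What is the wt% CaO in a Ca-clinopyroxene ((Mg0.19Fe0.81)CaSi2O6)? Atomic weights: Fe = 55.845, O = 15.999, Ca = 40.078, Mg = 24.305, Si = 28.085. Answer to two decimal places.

23.16 wt%

Molar mass of (Mg0.19Fe0.81)CaSi2O6 = 0.19×24.305 + 0.81×55.845 + 1×40.078 + 2×28.085 + 6×15.999 = 242.094 g/mol.
Each formula unit contains 1 Ca, equivalent to 1/1 = 1.0000 mol CaO.
M(CaO) = 1×40.078 + 1×15.999 = 56.077 g/mol.
Mass of CaO per formula unit = 1.0000 × 56.077 = 56.077 g.
CaO wt% = 56.077 / 242.094 × 100 = 23.16%.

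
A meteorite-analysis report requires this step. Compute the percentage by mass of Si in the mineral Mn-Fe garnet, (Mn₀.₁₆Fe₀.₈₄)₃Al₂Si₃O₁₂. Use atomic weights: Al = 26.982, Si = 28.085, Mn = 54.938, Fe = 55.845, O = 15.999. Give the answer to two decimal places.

16.94 wt%

Molar mass of (Mn₀.₁₆Fe₀.₈₄)₃Al₂Si₃O₁₂: 0.48*54.938 + 2.52*55.845 + 2*26.982 + 3*28.085 + 12*15.999 = 497.307 g/mol.
Mass of Si per formula unit: 3 × 28.085 = 84.255 g.
Weight fraction Si = 84.255 / 497.307 = 0.1694.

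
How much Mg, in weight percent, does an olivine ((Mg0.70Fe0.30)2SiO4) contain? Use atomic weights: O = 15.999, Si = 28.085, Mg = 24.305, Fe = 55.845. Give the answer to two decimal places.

Formula mass = 1.40×24.305 + 0.60×55.845 + 1×28.085 + 4×15.999 = 159.615 g/mol, of which 34.027 g is Mg.
So Mg makes up 34.027/159.615 = 0.2132 of the mass, i.e. 21.32%.

21.32 weight percent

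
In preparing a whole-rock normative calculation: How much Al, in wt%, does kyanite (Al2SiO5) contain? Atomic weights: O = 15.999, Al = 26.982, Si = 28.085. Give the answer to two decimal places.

Molar mass of Al2SiO5: 2×26.982 + 1×28.085 + 5×15.999 = 162.044 g/mol.
Mass of Al per formula unit: 2 × 26.982 = 53.964 g.
Weight fraction Al = 53.964 / 162.044 = 0.3330.

33.30 wt%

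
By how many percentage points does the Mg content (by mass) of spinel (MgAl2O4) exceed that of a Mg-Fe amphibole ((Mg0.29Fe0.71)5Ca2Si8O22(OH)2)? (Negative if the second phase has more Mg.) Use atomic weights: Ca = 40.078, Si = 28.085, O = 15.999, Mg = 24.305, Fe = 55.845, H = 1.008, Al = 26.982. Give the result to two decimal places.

First mineral: 24.305 g Mg in 142.265 g formula = 17.08 wt% Mg.
Second mineral: 35.242 g Mg in 924.320 g formula = 3.81 wt% Mg.
17.08% − 3.81% gives a difference of 13.27 percentage points.

13.27 percentage points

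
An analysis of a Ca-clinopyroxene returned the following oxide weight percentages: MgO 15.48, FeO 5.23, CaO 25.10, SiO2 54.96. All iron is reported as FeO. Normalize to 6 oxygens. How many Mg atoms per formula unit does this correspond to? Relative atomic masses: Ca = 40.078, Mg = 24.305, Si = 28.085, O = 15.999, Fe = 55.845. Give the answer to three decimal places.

0.843 Mg apfu

15.48 wt% MgO ÷ 40.304 g/mol = 0.38408 mol, giving 0.38408 Mg and 0.38408 O.
5.23 wt% FeO ÷ 71.844 g/mol = 0.07280 mol, giving 0.07280 Fe and 0.07280 O.
25.10 wt% CaO ÷ 56.077 g/mol = 0.44760 mol, giving 0.44760 Ca and 0.44760 O.
54.96 wt% SiO2 ÷ 60.083 g/mol = 0.91473 mol, giving 0.91473 Si and 1.82946 O.
Oxygen sums to 2.73394; scaling by 6/2.73394 = 2.19463 puts the formula on 6 O.
Mg: 0.38408 × 2.19463 = 0.843 atoms per formula unit.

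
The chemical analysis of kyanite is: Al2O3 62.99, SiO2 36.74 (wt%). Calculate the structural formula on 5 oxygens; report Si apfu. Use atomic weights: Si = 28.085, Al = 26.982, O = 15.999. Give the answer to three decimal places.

62.99 wt% Al2O3 ÷ 101.961 g/mol = 0.61779 mol, giving 1.23558 Al and 1.85337 O.
36.74 wt% SiO2 ÷ 60.083 g/mol = 0.61149 mol, giving 0.61149 Si and 1.22298 O.
Oxygen sums to 3.07635; scaling by 5/3.07635 = 1.62530 puts the formula on 5 O.
Si: 0.61149 × 1.62530 = 0.994 atoms per formula unit.

0.994 Si apfu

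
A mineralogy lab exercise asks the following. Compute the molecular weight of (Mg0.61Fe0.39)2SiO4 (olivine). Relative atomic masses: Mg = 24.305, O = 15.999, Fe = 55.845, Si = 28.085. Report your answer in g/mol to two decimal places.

165.29 g/mol

The formula mass is the sum 1.22*24.305 + 0.78*55.845 + 1*28.085 + 4*15.999.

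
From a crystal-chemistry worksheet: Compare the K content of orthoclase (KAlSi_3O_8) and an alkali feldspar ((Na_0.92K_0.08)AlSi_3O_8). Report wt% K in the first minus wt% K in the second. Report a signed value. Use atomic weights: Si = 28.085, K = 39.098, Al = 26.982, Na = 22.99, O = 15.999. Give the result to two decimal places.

M(KAlSi_3O_8) = 278.327 g/mol, so wt% K = 39.098/278.327 × 100 = 14.05%.
M((Na_0.92K_0.08)AlSi_3O_8) = 263.508 g/mol, so wt% K = 3.128/263.508 × 100 = 1.19%.
14.05 − 1.19 = 12.86 pp.

12.86 percentage points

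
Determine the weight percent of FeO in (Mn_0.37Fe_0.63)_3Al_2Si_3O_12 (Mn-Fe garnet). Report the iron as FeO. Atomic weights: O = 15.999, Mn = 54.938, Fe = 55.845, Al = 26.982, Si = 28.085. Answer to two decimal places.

Formula mass = 496.735 g/mol.
1.89 Fe → 1.8900 mol FeO per formula unit; M(FeO) = 71.844, so FeO mass = 135.785 g.
135.785/496.735 × 100 = 27.34 wt%.

27.34 wt%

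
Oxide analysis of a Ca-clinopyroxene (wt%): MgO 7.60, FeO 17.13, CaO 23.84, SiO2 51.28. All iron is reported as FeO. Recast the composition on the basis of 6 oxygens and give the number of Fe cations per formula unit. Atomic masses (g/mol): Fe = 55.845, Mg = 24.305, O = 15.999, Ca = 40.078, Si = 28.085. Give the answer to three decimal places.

7.60 wt% MgO ÷ 40.304 g/mol = 0.18857 mol, giving 0.18857 Mg and 0.18857 O.
17.13 wt% FeO ÷ 71.844 g/mol = 0.23843 mol, giving 0.23843 Fe and 0.23843 O.
23.84 wt% CaO ÷ 56.077 g/mol = 0.42513 mol, giving 0.42513 Ca and 0.42513 O.
51.28 wt% SiO2 ÷ 60.083 g/mol = 0.85349 mol, giving 0.85349 Si and 1.70698 O.
Oxygen sums to 2.55911; scaling by 6/2.55911 = 2.34457 puts the formula on 6 O.
Fe: 0.23843 × 2.34457 = 0.559 atoms per formula unit.

0.559 Fe apfu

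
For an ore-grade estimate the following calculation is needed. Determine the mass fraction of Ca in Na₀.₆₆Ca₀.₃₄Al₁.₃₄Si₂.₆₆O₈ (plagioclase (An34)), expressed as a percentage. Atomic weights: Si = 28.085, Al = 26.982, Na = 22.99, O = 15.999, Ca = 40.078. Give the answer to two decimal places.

Molar mass of Na₀.₆₆Ca₀.₃₄Al₁.₃₄Si₂.₆₆O₈: 0.66·22.99 + 0.34·40.078 + 1.34·26.982 + 2.66·28.085 + 8·15.999 = 267.654 g/mol.
Mass of Ca per formula unit: 0.34 × 40.078 = 13.627 g.
Weight fraction Ca = 13.627 / 267.654 = 0.0509.

5.09 weight percent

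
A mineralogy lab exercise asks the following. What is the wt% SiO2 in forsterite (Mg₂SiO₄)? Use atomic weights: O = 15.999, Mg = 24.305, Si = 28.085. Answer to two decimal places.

Formula mass = 140.691 g/mol.
1 Si → 1.0000 mol SiO2 per formula unit; M(SiO2) = 60.083, so SiO2 mass = 60.083 g.
60.083/140.691 × 100 = 42.71 wt%.

42.71 wt%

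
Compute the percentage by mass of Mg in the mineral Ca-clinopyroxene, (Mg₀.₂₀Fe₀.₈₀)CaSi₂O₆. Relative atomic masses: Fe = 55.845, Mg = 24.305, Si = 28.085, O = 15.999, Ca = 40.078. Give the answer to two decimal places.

Formula mass = 0.20×24.305 + 0.80×55.845 + 1×40.078 + 2×28.085 + 6×15.999 = 241.779 g/mol, of which 4.861 g is Mg.
So Mg makes up 4.861/241.779 = 0.0201 of the mass, i.e. 2.01%.

2.01 wt%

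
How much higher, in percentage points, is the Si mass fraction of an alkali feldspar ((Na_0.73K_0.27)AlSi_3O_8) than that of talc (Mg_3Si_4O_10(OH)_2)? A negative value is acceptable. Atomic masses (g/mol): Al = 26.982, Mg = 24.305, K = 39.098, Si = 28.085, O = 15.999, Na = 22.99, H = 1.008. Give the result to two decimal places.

Si in (Na_0.73K_0.27)AlSi_3O_8: molar mass 266.568 g/mol; 3×28.085 = 84.255 g → 31.61 wt%.
Si in Mg_3Si_4O_10(OH)_2: molar mass 379.259 g/mol; 4×28.085 = 112.340 g → 29.62 wt%.
Difference = 31.61 − 29.62 = 1.99 percentage points.

1.99 percentage points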